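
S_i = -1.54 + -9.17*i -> [-1.54, -10.71, -19.88, -29.05, -38.22]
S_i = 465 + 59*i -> [465, 524, 583, 642, 701]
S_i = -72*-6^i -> [-72, 432, -2592, 15552, -93312]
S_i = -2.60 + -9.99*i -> [-2.6, -12.59, -22.58, -32.57, -42.56]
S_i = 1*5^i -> [1, 5, 25, 125, 625]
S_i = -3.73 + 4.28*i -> [-3.73, 0.55, 4.83, 9.11, 13.39]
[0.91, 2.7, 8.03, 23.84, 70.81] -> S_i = 0.91*2.97^i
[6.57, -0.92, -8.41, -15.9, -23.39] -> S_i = 6.57 + -7.49*i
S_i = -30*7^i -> [-30, -210, -1470, -10290, -72030]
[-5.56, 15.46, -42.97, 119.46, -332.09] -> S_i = -5.56*(-2.78)^i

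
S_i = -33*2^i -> [-33, -66, -132, -264, -528]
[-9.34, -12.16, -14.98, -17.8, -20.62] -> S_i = -9.34 + -2.82*i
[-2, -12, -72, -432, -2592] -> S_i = -2*6^i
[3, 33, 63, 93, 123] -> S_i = 3 + 30*i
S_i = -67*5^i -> [-67, -335, -1675, -8375, -41875]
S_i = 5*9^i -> [5, 45, 405, 3645, 32805]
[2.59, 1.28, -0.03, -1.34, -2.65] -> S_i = 2.59 + -1.31*i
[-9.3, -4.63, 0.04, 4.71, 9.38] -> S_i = -9.30 + 4.67*i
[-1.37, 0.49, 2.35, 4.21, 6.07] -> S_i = -1.37 + 1.86*i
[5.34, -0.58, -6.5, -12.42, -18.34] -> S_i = 5.34 + -5.92*i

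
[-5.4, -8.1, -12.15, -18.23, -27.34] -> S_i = -5.40*1.50^i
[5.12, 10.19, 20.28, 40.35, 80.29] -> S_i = 5.12*1.99^i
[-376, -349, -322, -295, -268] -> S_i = -376 + 27*i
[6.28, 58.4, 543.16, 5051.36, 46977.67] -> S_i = 6.28*9.30^i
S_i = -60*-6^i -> [-60, 360, -2160, 12960, -77760]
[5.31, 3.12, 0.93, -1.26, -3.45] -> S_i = 5.31 + -2.19*i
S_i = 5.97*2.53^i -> [5.97, 15.1, 38.21, 96.68, 244.6]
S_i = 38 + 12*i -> [38, 50, 62, 74, 86]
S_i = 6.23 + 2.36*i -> [6.23, 8.59, 10.95, 13.31, 15.67]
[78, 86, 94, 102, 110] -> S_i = 78 + 8*i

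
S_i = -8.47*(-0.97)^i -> [-8.47, 8.22, -7.97, 7.73, -7.5]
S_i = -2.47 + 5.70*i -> [-2.47, 3.23, 8.93, 14.63, 20.33]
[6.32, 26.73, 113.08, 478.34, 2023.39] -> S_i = 6.32*4.23^i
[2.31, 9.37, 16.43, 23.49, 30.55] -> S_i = 2.31 + 7.06*i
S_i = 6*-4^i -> [6, -24, 96, -384, 1536]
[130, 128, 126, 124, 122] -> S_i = 130 + -2*i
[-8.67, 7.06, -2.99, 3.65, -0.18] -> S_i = Random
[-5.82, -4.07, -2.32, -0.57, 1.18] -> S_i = -5.82 + 1.75*i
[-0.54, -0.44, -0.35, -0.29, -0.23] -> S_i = -0.54*0.81^i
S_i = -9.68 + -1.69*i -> [-9.68, -11.37, -13.06, -14.75, -16.44]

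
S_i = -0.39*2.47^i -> [-0.39, -0.96, -2.38, -5.88, -14.52]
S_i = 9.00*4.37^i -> [9.0, 39.33, 171.87, 751.08, 3282.22]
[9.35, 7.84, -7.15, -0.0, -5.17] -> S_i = Random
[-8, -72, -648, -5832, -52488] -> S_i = -8*9^i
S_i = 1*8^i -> [1, 8, 64, 512, 4096]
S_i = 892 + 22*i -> [892, 914, 936, 958, 980]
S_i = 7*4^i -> [7, 28, 112, 448, 1792]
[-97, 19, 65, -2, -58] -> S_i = Random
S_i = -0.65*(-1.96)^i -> [-0.65, 1.27, -2.5, 4.89, -9.59]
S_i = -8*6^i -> [-8, -48, -288, -1728, -10368]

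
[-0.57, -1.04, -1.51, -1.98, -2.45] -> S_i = -0.57 + -0.47*i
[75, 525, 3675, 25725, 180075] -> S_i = 75*7^i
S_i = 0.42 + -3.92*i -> [0.42, -3.5, -7.42, -11.34, -15.26]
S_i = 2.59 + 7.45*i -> [2.59, 10.04, 17.49, 24.94, 32.39]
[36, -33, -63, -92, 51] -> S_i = Random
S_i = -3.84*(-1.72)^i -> [-3.84, 6.6, -11.36, 19.54, -33.61]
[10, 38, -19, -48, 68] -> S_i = Random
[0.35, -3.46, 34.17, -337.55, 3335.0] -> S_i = 0.35*(-9.88)^i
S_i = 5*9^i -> [5, 45, 405, 3645, 32805]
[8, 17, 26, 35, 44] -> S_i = 8 + 9*i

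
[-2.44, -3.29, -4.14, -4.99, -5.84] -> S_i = -2.44 + -0.85*i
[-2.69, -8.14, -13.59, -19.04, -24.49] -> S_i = -2.69 + -5.45*i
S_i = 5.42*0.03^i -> [5.42, 0.16, 0.0, 0.0, 0.0]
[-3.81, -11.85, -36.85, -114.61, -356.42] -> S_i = -3.81*3.11^i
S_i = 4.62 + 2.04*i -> [4.62, 6.66, 8.7, 10.74, 12.78]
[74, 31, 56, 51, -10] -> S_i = Random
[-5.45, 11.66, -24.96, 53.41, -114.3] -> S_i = -5.45*(-2.14)^i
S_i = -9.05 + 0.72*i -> [-9.05, -8.33, -7.61, -6.89, -6.17]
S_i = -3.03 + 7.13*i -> [-3.03, 4.1, 11.23, 18.36, 25.49]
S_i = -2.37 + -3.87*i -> [-2.37, -6.24, -10.11, -13.98, -17.85]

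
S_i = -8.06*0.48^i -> [-8.06, -3.87, -1.86, -0.89, -0.43]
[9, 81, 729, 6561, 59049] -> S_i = 9*9^i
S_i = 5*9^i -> [5, 45, 405, 3645, 32805]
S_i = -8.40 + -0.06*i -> [-8.4, -8.46, -8.52, -8.58, -8.64]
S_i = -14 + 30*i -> [-14, 16, 46, 76, 106]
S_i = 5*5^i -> [5, 25, 125, 625, 3125]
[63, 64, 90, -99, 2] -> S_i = Random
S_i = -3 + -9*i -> [-3, -12, -21, -30, -39]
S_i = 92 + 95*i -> [92, 187, 282, 377, 472]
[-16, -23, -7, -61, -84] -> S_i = Random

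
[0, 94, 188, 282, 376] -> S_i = 0 + 94*i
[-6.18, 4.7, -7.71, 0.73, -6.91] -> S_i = Random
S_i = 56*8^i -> [56, 448, 3584, 28672, 229376]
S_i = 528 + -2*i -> [528, 526, 524, 522, 520]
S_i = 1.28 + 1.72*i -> [1.28, 3.0, 4.72, 6.44, 8.16]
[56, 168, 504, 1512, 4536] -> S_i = 56*3^i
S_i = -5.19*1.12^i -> [-5.19, -5.81, -6.51, -7.29, -8.17]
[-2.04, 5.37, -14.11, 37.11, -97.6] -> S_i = -2.04*(-2.63)^i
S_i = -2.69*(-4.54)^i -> [-2.69, 12.21, -55.45, 251.72, -1142.81]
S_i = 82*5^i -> [82, 410, 2050, 10250, 51250]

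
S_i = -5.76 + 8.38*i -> [-5.76, 2.62, 11.0, 19.38, 27.76]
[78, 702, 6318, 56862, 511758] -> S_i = 78*9^i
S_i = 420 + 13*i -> [420, 433, 446, 459, 472]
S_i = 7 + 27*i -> [7, 34, 61, 88, 115]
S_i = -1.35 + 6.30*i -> [-1.35, 4.95, 11.25, 17.55, 23.85]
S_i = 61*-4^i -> [61, -244, 976, -3904, 15616]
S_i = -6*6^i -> [-6, -36, -216, -1296, -7776]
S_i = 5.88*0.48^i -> [5.88, 2.82, 1.35, 0.65, 0.31]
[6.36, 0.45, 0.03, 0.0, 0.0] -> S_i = 6.36*0.07^i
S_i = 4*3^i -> [4, 12, 36, 108, 324]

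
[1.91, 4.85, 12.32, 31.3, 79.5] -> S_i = 1.91*2.54^i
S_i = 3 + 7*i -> [3, 10, 17, 24, 31]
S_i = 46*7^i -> [46, 322, 2254, 15778, 110446]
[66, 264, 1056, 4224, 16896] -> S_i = 66*4^i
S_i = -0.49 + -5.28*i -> [-0.49, -5.77, -11.05, -16.33, -21.61]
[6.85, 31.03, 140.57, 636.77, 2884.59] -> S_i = 6.85*4.53^i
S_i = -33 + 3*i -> [-33, -30, -27, -24, -21]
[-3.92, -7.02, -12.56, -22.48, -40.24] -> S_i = -3.92*1.79^i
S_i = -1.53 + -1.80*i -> [-1.53, -3.33, -5.13, -6.93, -8.73]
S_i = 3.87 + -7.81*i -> [3.87, -3.94, -11.75, -19.56, -27.37]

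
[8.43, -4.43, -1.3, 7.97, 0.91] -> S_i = Random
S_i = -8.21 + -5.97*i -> [-8.21, -14.18, -20.15, -26.12, -32.09]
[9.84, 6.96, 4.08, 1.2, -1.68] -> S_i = 9.84 + -2.88*i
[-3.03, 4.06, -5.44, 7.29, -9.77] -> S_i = -3.03*(-1.34)^i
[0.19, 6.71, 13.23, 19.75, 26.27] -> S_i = 0.19 + 6.52*i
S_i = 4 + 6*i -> [4, 10, 16, 22, 28]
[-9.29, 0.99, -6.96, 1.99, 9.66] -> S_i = Random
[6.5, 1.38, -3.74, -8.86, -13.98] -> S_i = 6.50 + -5.12*i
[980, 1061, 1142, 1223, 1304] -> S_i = 980 + 81*i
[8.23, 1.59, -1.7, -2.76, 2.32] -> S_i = Random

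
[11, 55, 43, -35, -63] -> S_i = Random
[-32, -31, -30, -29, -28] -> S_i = -32 + 1*i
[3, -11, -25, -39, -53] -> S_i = 3 + -14*i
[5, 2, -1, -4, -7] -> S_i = 5 + -3*i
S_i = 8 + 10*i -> [8, 18, 28, 38, 48]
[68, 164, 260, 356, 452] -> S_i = 68 + 96*i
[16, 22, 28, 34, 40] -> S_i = 16 + 6*i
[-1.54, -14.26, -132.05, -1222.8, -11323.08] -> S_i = -1.54*9.26^i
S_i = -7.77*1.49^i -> [-7.77, -11.58, -17.25, -25.7, -38.3]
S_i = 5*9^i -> [5, 45, 405, 3645, 32805]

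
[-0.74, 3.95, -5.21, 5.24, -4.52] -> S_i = Random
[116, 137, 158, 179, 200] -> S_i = 116 + 21*i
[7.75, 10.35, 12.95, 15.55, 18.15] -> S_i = 7.75 + 2.60*i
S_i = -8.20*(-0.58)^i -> [-8.2, 4.76, -2.76, 1.6, -0.93]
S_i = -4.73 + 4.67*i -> [-4.73, -0.06, 4.61, 9.28, 13.95]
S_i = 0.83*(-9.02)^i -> [0.83, -7.49, 67.53, -609.11, 5494.2]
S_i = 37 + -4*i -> [37, 33, 29, 25, 21]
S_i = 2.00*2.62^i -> [2.0, 5.24, 13.73, 35.97, 94.24]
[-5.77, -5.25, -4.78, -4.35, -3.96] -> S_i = -5.77*0.91^i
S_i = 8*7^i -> [8, 56, 392, 2744, 19208]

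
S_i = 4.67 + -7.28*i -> [4.67, -2.61, -9.89, -17.17, -24.45]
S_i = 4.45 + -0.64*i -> [4.45, 3.81, 3.17, 2.53, 1.89]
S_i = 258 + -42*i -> [258, 216, 174, 132, 90]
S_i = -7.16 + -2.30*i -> [-7.16, -9.46, -11.76, -14.06, -16.36]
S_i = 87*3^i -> [87, 261, 783, 2349, 7047]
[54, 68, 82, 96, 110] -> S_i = 54 + 14*i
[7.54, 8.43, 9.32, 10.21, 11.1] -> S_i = 7.54 + 0.89*i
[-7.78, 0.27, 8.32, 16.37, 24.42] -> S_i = -7.78 + 8.05*i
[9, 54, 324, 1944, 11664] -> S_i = 9*6^i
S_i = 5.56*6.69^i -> [5.56, 37.2, 248.84, 1664.77, 11137.28]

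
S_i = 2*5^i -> [2, 10, 50, 250, 1250]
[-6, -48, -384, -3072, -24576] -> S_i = -6*8^i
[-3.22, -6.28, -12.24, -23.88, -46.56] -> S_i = -3.22*1.95^i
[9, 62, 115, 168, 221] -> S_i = 9 + 53*i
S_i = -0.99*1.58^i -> [-0.99, -1.56, -2.47, -3.9, -6.17]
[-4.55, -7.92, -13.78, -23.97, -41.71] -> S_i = -4.55*1.74^i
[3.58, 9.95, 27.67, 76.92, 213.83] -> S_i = 3.58*2.78^i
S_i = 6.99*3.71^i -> [6.99, 25.93, 96.21, 356.94, 1324.26]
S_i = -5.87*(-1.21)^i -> [-5.87, 7.1, -8.59, 10.4, -12.58]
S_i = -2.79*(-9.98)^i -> [-2.79, 27.84, -277.89, 2773.29, -27677.47]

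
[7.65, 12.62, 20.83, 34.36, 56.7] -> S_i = 7.65*1.65^i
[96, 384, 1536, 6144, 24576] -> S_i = 96*4^i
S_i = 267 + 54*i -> [267, 321, 375, 429, 483]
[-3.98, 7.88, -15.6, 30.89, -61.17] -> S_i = -3.98*(-1.98)^i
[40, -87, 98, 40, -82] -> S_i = Random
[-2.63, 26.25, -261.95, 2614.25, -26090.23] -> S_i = -2.63*(-9.98)^i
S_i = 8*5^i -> [8, 40, 200, 1000, 5000]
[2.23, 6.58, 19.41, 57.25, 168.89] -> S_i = 2.23*2.95^i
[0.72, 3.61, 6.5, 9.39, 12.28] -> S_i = 0.72 + 2.89*i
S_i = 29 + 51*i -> [29, 80, 131, 182, 233]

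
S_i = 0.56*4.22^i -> [0.56, 2.36, 9.97, 42.08, 177.6]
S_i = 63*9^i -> [63, 567, 5103, 45927, 413343]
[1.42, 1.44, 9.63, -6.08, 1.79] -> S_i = Random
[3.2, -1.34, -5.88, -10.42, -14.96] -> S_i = 3.20 + -4.54*i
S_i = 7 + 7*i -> [7, 14, 21, 28, 35]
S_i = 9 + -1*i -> [9, 8, 7, 6, 5]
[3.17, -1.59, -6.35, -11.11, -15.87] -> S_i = 3.17 + -4.76*i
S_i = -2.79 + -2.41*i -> [-2.79, -5.2, -7.61, -10.02, -12.43]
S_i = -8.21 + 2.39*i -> [-8.21, -5.82, -3.43, -1.04, 1.35]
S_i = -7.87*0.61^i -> [-7.87, -4.8, -2.93, -1.79, -1.09]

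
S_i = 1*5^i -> [1, 5, 25, 125, 625]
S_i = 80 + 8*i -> [80, 88, 96, 104, 112]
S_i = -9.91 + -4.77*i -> [-9.91, -14.68, -19.45, -24.22, -28.99]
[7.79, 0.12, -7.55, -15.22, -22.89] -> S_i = 7.79 + -7.67*i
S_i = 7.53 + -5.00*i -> [7.53, 2.53, -2.47, -7.47, -12.47]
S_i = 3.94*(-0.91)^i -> [3.94, -3.59, 3.26, -2.97, 2.7]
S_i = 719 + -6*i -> [719, 713, 707, 701, 695]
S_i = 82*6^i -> [82, 492, 2952, 17712, 106272]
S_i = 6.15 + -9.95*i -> [6.15, -3.8, -13.75, -23.7, -33.65]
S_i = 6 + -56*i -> [6, -50, -106, -162, -218]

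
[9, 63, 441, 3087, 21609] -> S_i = 9*7^i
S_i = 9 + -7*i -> [9, 2, -5, -12, -19]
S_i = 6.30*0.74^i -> [6.3, 4.66, 3.45, 2.55, 1.89]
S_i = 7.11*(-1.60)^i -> [7.11, -11.38, 18.2, -29.12, 46.6]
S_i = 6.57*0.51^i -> [6.57, 3.35, 1.71, 0.87, 0.44]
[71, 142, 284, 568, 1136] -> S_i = 71*2^i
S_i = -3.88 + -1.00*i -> [-3.88, -4.88, -5.88, -6.88, -7.88]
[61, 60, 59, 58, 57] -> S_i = 61 + -1*i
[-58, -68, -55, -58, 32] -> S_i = Random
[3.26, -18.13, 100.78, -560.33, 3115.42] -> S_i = 3.26*(-5.56)^i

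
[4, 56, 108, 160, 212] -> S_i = 4 + 52*i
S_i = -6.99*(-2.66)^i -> [-6.99, 18.59, -49.46, 131.56, -349.95]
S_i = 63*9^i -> [63, 567, 5103, 45927, 413343]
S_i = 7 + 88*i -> [7, 95, 183, 271, 359]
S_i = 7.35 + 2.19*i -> [7.35, 9.54, 11.73, 13.92, 16.11]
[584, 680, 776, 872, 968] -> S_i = 584 + 96*i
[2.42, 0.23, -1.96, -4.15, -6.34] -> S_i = 2.42 + -2.19*i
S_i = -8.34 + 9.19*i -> [-8.34, 0.85, 10.04, 19.23, 28.42]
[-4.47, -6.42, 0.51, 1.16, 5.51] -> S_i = Random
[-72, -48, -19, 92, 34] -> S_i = Random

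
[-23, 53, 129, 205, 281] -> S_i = -23 + 76*i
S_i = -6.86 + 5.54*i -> [-6.86, -1.32, 4.22, 9.76, 15.3]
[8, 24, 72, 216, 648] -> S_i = 8*3^i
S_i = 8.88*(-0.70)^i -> [8.88, -6.22, 4.35, -3.05, 2.13]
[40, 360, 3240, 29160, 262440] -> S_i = 40*9^i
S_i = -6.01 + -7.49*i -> [-6.01, -13.5, -20.99, -28.48, -35.97]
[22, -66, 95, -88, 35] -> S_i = Random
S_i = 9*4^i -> [9, 36, 144, 576, 2304]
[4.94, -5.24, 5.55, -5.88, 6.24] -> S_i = 4.94*(-1.06)^i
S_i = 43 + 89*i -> [43, 132, 221, 310, 399]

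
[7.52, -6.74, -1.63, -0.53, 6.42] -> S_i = Random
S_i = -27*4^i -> [-27, -108, -432, -1728, -6912]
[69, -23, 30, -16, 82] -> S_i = Random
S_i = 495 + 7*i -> [495, 502, 509, 516, 523]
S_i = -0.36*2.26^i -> [-0.36, -0.81, -1.84, -4.16, -9.39]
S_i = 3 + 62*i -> [3, 65, 127, 189, 251]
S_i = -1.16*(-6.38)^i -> [-1.16, 7.4, -47.22, 301.25, -1921.94]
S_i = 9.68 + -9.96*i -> [9.68, -0.28, -10.24, -20.2, -30.16]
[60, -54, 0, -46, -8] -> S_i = Random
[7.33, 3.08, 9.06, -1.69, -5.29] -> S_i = Random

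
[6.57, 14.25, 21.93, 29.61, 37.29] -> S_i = 6.57 + 7.68*i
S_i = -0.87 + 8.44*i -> [-0.87, 7.57, 16.01, 24.45, 32.89]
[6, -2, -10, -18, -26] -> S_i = 6 + -8*i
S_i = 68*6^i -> [68, 408, 2448, 14688, 88128]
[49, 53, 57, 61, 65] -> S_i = 49 + 4*i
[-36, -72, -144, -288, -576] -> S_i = -36*2^i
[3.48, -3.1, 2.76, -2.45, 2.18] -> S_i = 3.48*(-0.89)^i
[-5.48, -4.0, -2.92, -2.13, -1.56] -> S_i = -5.48*0.73^i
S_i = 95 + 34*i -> [95, 129, 163, 197, 231]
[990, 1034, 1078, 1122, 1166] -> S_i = 990 + 44*i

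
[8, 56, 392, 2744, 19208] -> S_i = 8*7^i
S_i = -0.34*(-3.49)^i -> [-0.34, 1.19, -4.14, 14.45, -50.44]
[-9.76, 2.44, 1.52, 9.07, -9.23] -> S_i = Random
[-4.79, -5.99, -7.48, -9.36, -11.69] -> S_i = -4.79*1.25^i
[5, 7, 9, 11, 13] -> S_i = 5 + 2*i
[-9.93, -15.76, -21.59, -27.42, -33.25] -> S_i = -9.93 + -5.83*i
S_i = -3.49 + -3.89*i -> [-3.49, -7.38, -11.27, -15.16, -19.05]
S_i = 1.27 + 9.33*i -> [1.27, 10.6, 19.93, 29.26, 38.59]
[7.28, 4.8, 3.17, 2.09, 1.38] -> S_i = 7.28*0.66^i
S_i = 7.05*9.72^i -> [7.05, 68.53, 666.07, 6474.23, 62929.48]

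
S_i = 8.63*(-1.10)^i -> [8.63, -9.49, 10.44, -11.49, 12.64]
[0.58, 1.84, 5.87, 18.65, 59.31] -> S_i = 0.58*3.18^i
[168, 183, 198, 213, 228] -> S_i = 168 + 15*i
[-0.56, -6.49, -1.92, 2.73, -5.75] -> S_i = Random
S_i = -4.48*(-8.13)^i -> [-4.48, 36.42, -296.11, 2407.41, -19572.22]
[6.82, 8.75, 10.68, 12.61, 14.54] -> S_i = 6.82 + 1.93*i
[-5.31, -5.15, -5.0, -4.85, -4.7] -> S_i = -5.31*0.97^i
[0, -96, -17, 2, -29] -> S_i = Random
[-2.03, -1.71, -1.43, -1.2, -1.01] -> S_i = -2.03*0.84^i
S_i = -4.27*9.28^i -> [-4.27, -39.63, -367.73, -3412.49, -31667.94]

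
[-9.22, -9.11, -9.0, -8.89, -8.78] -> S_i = -9.22 + 0.11*i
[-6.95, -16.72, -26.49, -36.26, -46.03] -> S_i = -6.95 + -9.77*i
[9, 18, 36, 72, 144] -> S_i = 9*2^i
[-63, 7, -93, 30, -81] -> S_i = Random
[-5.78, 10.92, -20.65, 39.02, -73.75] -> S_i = -5.78*(-1.89)^i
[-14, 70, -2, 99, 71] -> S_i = Random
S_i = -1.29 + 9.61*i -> [-1.29, 8.32, 17.93, 27.54, 37.15]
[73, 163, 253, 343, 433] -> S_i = 73 + 90*i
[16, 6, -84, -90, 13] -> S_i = Random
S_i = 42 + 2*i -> [42, 44, 46, 48, 50]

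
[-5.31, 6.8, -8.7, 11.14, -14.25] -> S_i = -5.31*(-1.28)^i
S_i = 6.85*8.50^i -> [6.85, 58.22, 494.91, 4206.76, 35757.43]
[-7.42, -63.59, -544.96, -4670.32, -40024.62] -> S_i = -7.42*8.57^i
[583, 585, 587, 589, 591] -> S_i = 583 + 2*i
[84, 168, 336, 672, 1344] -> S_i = 84*2^i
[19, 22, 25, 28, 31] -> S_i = 19 + 3*i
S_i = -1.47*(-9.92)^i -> [-1.47, 14.58, -144.66, 1435.0, -14235.21]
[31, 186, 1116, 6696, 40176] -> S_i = 31*6^i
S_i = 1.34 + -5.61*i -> [1.34, -4.27, -9.88, -15.49, -21.1]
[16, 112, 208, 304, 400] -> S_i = 16 + 96*i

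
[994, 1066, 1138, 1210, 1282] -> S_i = 994 + 72*i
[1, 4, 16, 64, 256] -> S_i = 1*4^i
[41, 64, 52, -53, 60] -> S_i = Random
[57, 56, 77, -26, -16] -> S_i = Random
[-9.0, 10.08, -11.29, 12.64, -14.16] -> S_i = -9.00*(-1.12)^i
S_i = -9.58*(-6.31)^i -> [-9.58, 60.45, -381.44, 2406.88, -15187.38]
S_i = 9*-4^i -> [9, -36, 144, -576, 2304]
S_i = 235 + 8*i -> [235, 243, 251, 259, 267]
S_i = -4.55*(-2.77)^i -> [-4.55, 12.6, -34.91, 96.71, -267.87]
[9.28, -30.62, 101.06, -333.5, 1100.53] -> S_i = 9.28*(-3.30)^i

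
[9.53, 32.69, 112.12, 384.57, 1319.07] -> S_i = 9.53*3.43^i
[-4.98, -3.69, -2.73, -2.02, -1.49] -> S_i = -4.98*0.74^i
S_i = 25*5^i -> [25, 125, 625, 3125, 15625]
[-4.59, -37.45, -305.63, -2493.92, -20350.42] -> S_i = -4.59*8.16^i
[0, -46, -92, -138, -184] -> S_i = 0 + -46*i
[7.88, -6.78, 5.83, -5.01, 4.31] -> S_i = 7.88*(-0.86)^i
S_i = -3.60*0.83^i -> [-3.6, -2.99, -2.48, -2.06, -1.71]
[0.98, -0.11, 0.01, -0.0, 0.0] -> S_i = 0.98*(-0.11)^i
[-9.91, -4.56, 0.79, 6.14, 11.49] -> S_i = -9.91 + 5.35*i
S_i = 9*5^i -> [9, 45, 225, 1125, 5625]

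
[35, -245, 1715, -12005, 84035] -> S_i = 35*-7^i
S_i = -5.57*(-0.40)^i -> [-5.57, 2.23, -0.89, 0.36, -0.14]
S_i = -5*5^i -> [-5, -25, -125, -625, -3125]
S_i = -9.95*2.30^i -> [-9.95, -22.88, -52.64, -121.06, -278.44]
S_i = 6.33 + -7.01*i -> [6.33, -0.68, -7.69, -14.7, -21.71]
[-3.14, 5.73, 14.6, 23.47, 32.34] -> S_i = -3.14 + 8.87*i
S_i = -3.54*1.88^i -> [-3.54, -6.66, -12.51, -23.52, -44.22]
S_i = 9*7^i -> [9, 63, 441, 3087, 21609]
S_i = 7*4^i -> [7, 28, 112, 448, 1792]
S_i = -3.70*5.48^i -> [-3.7, -20.28, -111.11, -608.9, -3336.75]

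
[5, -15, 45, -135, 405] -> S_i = 5*-3^i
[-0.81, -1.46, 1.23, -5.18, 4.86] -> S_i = Random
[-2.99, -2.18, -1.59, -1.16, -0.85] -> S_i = -2.99*0.73^i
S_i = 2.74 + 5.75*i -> [2.74, 8.49, 14.24, 19.99, 25.74]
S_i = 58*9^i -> [58, 522, 4698, 42282, 380538]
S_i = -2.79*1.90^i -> [-2.79, -5.3, -10.07, -19.14, -36.36]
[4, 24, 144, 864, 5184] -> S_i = 4*6^i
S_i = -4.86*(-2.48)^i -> [-4.86, 12.05, -29.89, 74.13, -183.84]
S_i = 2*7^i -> [2, 14, 98, 686, 4802]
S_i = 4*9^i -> [4, 36, 324, 2916, 26244]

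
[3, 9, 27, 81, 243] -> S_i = 3*3^i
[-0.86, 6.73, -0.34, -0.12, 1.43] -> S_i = Random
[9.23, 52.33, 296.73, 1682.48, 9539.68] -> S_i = 9.23*5.67^i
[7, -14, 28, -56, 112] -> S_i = 7*-2^i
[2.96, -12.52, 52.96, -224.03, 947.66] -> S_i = 2.96*(-4.23)^i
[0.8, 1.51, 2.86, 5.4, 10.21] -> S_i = 0.80*1.89^i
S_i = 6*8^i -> [6, 48, 384, 3072, 24576]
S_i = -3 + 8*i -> [-3, 5, 13, 21, 29]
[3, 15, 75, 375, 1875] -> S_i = 3*5^i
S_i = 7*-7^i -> [7, -49, 343, -2401, 16807]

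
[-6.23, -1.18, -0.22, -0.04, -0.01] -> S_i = -6.23*0.19^i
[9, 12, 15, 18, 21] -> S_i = 9 + 3*i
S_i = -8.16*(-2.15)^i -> [-8.16, 17.54, -37.72, 81.1, -174.36]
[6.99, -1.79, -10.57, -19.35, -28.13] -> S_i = 6.99 + -8.78*i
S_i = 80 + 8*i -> [80, 88, 96, 104, 112]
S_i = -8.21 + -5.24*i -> [-8.21, -13.45, -18.69, -23.93, -29.17]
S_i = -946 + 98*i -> [-946, -848, -750, -652, -554]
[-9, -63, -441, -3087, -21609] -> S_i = -9*7^i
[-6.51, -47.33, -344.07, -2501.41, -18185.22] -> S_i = -6.51*7.27^i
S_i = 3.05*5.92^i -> [3.05, 18.06, 106.89, 632.8, 3746.16]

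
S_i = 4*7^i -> [4, 28, 196, 1372, 9604]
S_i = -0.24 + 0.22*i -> [-0.24, -0.02, 0.2, 0.42, 0.64]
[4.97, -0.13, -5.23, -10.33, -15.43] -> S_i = 4.97 + -5.10*i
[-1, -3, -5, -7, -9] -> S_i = -1 + -2*i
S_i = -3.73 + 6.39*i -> [-3.73, 2.66, 9.05, 15.44, 21.83]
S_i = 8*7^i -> [8, 56, 392, 2744, 19208]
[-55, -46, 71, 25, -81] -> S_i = Random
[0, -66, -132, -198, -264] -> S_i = 0 + -66*i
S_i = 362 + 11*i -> [362, 373, 384, 395, 406]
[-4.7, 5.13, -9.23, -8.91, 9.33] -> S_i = Random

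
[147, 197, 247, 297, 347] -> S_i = 147 + 50*i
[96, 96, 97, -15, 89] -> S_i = Random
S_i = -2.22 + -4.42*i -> [-2.22, -6.64, -11.06, -15.48, -19.9]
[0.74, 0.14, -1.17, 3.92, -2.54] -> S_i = Random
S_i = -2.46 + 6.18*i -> [-2.46, 3.72, 9.9, 16.08, 22.26]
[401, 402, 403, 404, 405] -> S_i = 401 + 1*i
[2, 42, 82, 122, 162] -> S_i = 2 + 40*i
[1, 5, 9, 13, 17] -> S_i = 1 + 4*i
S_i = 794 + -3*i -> [794, 791, 788, 785, 782]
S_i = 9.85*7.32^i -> [9.85, 72.1, 527.79, 3863.4, 28280.07]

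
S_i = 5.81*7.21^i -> [5.81, 41.89, 302.03, 2177.62, 15700.63]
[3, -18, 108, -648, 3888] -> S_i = 3*-6^i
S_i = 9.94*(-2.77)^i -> [9.94, -27.53, 76.27, -211.26, 585.2]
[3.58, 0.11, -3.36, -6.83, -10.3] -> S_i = 3.58 + -3.47*i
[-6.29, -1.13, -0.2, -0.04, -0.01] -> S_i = -6.29*0.18^i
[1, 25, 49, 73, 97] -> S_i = 1 + 24*i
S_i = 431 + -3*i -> [431, 428, 425, 422, 419]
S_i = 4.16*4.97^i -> [4.16, 20.68, 102.76, 510.7, 2538.16]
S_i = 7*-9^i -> [7, -63, 567, -5103, 45927]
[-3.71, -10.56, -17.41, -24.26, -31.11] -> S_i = -3.71 + -6.85*i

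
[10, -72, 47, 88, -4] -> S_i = Random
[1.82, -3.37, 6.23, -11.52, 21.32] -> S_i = 1.82*(-1.85)^i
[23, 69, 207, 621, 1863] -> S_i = 23*3^i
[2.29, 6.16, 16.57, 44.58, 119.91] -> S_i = 2.29*2.69^i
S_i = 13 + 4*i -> [13, 17, 21, 25, 29]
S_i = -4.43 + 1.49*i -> [-4.43, -2.94, -1.45, 0.04, 1.53]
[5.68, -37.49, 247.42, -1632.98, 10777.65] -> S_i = 5.68*(-6.60)^i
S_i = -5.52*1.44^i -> [-5.52, -7.95, -11.45, -16.48, -23.73]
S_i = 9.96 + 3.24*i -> [9.96, 13.2, 16.44, 19.68, 22.92]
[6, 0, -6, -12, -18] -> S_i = 6 + -6*i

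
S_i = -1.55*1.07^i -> [-1.55, -1.66, -1.77, -1.9, -2.03]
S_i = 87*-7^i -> [87, -609, 4263, -29841, 208887]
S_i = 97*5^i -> [97, 485, 2425, 12125, 60625]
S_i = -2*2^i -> [-2, -4, -8, -16, -32]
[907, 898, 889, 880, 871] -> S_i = 907 + -9*i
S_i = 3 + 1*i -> [3, 4, 5, 6, 7]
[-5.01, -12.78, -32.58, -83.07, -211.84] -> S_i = -5.01*2.55^i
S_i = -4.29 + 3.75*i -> [-4.29, -0.54, 3.21, 6.96, 10.71]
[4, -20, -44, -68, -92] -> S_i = 4 + -24*i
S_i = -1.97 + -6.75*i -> [-1.97, -8.72, -15.47, -22.22, -28.97]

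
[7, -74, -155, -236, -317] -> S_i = 7 + -81*i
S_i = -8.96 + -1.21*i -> [-8.96, -10.17, -11.38, -12.59, -13.8]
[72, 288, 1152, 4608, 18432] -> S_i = 72*4^i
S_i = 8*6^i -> [8, 48, 288, 1728, 10368]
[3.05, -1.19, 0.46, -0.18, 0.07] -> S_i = 3.05*(-0.39)^i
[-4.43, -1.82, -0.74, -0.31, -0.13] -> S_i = -4.43*0.41^i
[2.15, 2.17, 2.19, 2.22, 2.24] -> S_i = 2.15*1.01^i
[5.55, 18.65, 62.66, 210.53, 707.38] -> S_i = 5.55*3.36^i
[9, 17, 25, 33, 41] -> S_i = 9 + 8*i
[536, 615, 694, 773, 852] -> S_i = 536 + 79*i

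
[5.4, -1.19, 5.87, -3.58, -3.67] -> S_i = Random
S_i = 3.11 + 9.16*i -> [3.11, 12.27, 21.43, 30.59, 39.75]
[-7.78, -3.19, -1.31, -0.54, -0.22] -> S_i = -7.78*0.41^i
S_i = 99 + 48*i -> [99, 147, 195, 243, 291]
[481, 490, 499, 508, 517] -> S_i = 481 + 9*i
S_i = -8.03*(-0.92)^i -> [-8.03, 7.39, -6.8, 6.25, -5.75]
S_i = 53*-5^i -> [53, -265, 1325, -6625, 33125]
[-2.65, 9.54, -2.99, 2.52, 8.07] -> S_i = Random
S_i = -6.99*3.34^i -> [-6.99, -23.35, -77.98, -260.45, -869.89]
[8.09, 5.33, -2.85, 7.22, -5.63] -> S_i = Random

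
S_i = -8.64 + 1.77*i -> [-8.64, -6.87, -5.1, -3.33, -1.56]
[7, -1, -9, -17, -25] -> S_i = 7 + -8*i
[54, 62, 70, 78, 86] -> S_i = 54 + 8*i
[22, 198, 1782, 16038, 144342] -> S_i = 22*9^i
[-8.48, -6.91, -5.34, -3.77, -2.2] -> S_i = -8.48 + 1.57*i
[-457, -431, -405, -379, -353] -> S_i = -457 + 26*i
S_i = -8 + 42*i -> [-8, 34, 76, 118, 160]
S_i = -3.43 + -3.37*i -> [-3.43, -6.8, -10.17, -13.54, -16.91]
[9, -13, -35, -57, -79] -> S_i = 9 + -22*i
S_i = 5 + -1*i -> [5, 4, 3, 2, 1]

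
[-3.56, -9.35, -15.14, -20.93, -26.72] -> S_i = -3.56 + -5.79*i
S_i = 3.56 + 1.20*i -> [3.56, 4.76, 5.96, 7.16, 8.36]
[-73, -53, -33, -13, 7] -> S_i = -73 + 20*i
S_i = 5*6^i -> [5, 30, 180, 1080, 6480]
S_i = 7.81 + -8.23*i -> [7.81, -0.42, -8.65, -16.88, -25.11]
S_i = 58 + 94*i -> [58, 152, 246, 340, 434]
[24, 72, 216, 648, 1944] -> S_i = 24*3^i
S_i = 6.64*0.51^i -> [6.64, 3.39, 1.73, 0.88, 0.45]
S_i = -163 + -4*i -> [-163, -167, -171, -175, -179]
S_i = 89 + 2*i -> [89, 91, 93, 95, 97]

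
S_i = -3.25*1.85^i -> [-3.25, -6.01, -11.12, -20.58, -38.07]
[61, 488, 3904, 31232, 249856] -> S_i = 61*8^i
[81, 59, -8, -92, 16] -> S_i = Random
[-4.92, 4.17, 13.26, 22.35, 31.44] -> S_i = -4.92 + 9.09*i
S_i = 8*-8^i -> [8, -64, 512, -4096, 32768]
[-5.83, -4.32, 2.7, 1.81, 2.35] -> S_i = Random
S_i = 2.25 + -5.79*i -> [2.25, -3.54, -9.33, -15.12, -20.91]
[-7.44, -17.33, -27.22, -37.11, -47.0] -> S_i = -7.44 + -9.89*i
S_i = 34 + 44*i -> [34, 78, 122, 166, 210]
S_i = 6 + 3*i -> [6, 9, 12, 15, 18]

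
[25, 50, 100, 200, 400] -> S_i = 25*2^i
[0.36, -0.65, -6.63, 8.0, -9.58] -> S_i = Random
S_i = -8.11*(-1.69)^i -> [-8.11, 13.71, -23.16, 39.15, -66.16]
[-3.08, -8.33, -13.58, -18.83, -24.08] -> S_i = -3.08 + -5.25*i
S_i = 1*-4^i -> [1, -4, 16, -64, 256]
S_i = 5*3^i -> [5, 15, 45, 135, 405]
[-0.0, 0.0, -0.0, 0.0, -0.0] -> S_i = -0.00*(-9.34)^i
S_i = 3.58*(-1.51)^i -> [3.58, -5.41, 8.16, -12.33, 18.61]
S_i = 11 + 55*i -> [11, 66, 121, 176, 231]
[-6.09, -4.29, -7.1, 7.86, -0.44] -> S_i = Random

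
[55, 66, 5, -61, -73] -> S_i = Random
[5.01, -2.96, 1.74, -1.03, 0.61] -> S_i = 5.01*(-0.59)^i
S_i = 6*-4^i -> [6, -24, 96, -384, 1536]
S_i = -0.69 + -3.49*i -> [-0.69, -4.18, -7.67, -11.16, -14.65]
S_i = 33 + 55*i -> [33, 88, 143, 198, 253]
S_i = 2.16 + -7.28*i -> [2.16, -5.12, -12.4, -19.68, -26.96]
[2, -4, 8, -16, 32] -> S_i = 2*-2^i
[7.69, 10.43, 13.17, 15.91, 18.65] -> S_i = 7.69 + 2.74*i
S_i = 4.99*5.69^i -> [4.99, 28.39, 161.56, 919.26, 5230.58]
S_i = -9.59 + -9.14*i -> [-9.59, -18.73, -27.87, -37.01, -46.15]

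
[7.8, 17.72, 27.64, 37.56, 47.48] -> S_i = 7.80 + 9.92*i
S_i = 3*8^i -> [3, 24, 192, 1536, 12288]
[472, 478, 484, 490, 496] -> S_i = 472 + 6*i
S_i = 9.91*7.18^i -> [9.91, 71.15, 510.88, 3668.15, 26337.31]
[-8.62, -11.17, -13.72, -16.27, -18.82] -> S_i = -8.62 + -2.55*i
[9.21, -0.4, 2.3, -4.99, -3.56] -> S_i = Random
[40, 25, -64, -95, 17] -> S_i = Random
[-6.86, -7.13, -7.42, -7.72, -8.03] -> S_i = -6.86*1.04^i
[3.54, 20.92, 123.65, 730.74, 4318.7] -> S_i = 3.54*5.91^i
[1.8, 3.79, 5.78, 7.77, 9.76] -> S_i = 1.80 + 1.99*i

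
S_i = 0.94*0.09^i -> [0.94, 0.08, 0.01, 0.0, 0.0]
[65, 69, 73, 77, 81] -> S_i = 65 + 4*i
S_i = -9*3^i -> [-9, -27, -81, -243, -729]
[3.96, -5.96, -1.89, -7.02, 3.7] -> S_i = Random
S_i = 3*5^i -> [3, 15, 75, 375, 1875]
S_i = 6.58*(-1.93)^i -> [6.58, -12.7, 24.51, -47.3, 91.3]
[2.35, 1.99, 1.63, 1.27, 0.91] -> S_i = 2.35 + -0.36*i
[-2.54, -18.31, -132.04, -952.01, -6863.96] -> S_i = -2.54*7.21^i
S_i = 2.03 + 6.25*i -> [2.03, 8.28, 14.53, 20.78, 27.03]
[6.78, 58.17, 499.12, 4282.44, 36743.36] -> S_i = 6.78*8.58^i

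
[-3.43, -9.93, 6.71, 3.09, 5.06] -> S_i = Random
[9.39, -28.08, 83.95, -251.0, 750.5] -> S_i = 9.39*(-2.99)^i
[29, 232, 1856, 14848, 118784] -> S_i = 29*8^i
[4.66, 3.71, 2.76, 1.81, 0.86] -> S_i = 4.66 + -0.95*i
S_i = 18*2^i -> [18, 36, 72, 144, 288]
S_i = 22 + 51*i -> [22, 73, 124, 175, 226]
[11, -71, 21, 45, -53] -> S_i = Random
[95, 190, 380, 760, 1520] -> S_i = 95*2^i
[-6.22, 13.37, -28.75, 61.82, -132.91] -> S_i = -6.22*(-2.15)^i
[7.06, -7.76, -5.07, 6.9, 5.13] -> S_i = Random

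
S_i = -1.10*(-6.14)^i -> [-1.1, 6.75, -41.47, 254.62, -1563.39]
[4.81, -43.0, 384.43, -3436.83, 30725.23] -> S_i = 4.81*(-8.94)^i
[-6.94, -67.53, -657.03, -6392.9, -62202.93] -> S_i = -6.94*9.73^i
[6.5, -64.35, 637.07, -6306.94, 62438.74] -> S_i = 6.50*(-9.90)^i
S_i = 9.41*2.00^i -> [9.41, 18.82, 37.64, 75.28, 150.56]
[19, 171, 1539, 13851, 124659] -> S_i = 19*9^i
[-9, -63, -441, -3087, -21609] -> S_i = -9*7^i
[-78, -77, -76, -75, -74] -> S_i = -78 + 1*i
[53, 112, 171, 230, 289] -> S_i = 53 + 59*i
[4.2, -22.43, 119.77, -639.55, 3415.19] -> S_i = 4.20*(-5.34)^i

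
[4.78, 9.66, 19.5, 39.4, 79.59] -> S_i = 4.78*2.02^i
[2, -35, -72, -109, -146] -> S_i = 2 + -37*i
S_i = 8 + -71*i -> [8, -63, -134, -205, -276]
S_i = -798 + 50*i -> [-798, -748, -698, -648, -598]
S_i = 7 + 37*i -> [7, 44, 81, 118, 155]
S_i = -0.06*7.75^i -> [-0.06, -0.46, -3.6, -27.93, -216.45]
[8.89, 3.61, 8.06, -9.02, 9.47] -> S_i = Random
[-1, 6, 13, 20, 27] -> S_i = -1 + 7*i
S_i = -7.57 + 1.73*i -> [-7.57, -5.84, -4.11, -2.38, -0.65]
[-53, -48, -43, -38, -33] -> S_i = -53 + 5*i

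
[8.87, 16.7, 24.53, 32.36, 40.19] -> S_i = 8.87 + 7.83*i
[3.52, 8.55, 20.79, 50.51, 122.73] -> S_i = 3.52*2.43^i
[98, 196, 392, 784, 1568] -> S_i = 98*2^i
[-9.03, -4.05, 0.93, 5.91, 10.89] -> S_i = -9.03 + 4.98*i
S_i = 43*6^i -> [43, 258, 1548, 9288, 55728]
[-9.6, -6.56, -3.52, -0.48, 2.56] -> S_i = -9.60 + 3.04*i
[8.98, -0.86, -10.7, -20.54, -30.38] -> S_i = 8.98 + -9.84*i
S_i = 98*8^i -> [98, 784, 6272, 50176, 401408]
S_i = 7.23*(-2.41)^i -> [7.23, -17.42, 41.99, -101.2, 243.9]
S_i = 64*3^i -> [64, 192, 576, 1728, 5184]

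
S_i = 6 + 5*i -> [6, 11, 16, 21, 26]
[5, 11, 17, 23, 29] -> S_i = 5 + 6*i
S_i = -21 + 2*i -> [-21, -19, -17, -15, -13]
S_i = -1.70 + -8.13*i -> [-1.7, -9.83, -17.96, -26.09, -34.22]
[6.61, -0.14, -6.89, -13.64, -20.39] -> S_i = 6.61 + -6.75*i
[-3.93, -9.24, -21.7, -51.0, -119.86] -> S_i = -3.93*2.35^i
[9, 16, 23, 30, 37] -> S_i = 9 + 7*i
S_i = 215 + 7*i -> [215, 222, 229, 236, 243]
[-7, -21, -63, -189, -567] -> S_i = -7*3^i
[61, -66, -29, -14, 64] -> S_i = Random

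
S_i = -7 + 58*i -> [-7, 51, 109, 167, 225]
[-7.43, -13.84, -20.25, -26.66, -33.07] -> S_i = -7.43 + -6.41*i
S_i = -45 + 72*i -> [-45, 27, 99, 171, 243]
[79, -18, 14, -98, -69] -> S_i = Random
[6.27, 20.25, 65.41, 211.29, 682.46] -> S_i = 6.27*3.23^i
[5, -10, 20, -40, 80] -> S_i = 5*-2^i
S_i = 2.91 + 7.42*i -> [2.91, 10.33, 17.75, 25.17, 32.59]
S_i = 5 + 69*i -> [5, 74, 143, 212, 281]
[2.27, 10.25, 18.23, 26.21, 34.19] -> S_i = 2.27 + 7.98*i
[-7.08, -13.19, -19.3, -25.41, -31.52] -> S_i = -7.08 + -6.11*i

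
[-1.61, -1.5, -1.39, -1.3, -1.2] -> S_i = -1.61*0.93^i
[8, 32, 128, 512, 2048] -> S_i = 8*4^i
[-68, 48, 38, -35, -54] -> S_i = Random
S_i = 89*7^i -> [89, 623, 4361, 30527, 213689]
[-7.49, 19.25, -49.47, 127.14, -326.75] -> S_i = -7.49*(-2.57)^i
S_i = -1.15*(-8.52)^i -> [-1.15, 9.8, -83.48, 711.24, -6059.77]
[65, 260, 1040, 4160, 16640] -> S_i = 65*4^i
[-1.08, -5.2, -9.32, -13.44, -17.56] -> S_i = -1.08 + -4.12*i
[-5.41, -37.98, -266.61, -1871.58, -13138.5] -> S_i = -5.41*7.02^i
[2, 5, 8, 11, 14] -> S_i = 2 + 3*i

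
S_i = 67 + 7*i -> [67, 74, 81, 88, 95]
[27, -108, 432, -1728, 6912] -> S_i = 27*-4^i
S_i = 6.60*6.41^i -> [6.6, 42.31, 271.18, 1738.27, 11142.33]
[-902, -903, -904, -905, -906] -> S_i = -902 + -1*i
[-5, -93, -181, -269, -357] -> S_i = -5 + -88*i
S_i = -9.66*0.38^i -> [-9.66, -3.67, -1.39, -0.53, -0.2]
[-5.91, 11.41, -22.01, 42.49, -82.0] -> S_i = -5.91*(-1.93)^i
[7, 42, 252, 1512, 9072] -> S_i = 7*6^i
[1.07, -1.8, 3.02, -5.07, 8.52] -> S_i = 1.07*(-1.68)^i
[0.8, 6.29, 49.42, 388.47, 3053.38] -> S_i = 0.80*7.86^i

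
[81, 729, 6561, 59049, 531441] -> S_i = 81*9^i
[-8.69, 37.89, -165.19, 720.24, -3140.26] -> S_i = -8.69*(-4.36)^i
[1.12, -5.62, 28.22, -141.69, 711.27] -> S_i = 1.12*(-5.02)^i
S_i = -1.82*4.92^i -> [-1.82, -8.95, -44.06, -216.75, -1066.43]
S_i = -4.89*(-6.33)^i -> [-4.89, 30.95, -195.94, 1240.28, -7850.98]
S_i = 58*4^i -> [58, 232, 928, 3712, 14848]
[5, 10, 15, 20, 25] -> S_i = 5 + 5*i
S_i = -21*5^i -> [-21, -105, -525, -2625, -13125]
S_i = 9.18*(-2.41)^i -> [9.18, -22.12, 53.32, -128.5, 309.68]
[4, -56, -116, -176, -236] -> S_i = 4 + -60*i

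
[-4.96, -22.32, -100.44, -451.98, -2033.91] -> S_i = -4.96*4.50^i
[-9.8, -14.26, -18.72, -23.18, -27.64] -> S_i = -9.80 + -4.46*i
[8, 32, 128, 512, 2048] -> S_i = 8*4^i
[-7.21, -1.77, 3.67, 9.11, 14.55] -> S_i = -7.21 + 5.44*i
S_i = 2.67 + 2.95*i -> [2.67, 5.62, 8.57, 11.52, 14.47]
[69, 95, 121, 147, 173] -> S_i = 69 + 26*i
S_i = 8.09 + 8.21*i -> [8.09, 16.3, 24.51, 32.72, 40.93]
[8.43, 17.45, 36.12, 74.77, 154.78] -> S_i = 8.43*2.07^i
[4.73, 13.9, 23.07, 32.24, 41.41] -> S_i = 4.73 + 9.17*i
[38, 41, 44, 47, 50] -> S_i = 38 + 3*i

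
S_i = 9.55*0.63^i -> [9.55, 6.02, 3.79, 2.39, 1.5]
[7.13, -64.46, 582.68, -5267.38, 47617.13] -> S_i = 7.13*(-9.04)^i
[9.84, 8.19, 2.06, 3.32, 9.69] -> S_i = Random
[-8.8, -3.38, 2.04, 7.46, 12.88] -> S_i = -8.80 + 5.42*i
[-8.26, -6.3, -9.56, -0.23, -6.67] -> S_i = Random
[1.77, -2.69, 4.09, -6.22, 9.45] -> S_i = 1.77*(-1.52)^i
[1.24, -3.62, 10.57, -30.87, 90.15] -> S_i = 1.24*(-2.92)^i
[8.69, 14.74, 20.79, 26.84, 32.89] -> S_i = 8.69 + 6.05*i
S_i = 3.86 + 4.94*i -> [3.86, 8.8, 13.74, 18.68, 23.62]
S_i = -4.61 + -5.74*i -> [-4.61, -10.35, -16.09, -21.83, -27.57]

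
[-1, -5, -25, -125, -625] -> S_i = -1*5^i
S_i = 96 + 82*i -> [96, 178, 260, 342, 424]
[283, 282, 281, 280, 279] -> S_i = 283 + -1*i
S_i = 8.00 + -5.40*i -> [8.0, 2.6, -2.8, -8.2, -13.6]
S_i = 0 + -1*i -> [0, -1, -2, -3, -4]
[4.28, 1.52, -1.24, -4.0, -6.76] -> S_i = 4.28 + -2.76*i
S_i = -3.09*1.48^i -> [-3.09, -4.57, -6.77, -10.02, -14.83]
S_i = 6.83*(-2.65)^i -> [6.83, -18.1, 47.96, -127.1, 336.82]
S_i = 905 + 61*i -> [905, 966, 1027, 1088, 1149]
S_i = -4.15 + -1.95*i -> [-4.15, -6.1, -8.05, -10.0, -11.95]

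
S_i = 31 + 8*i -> [31, 39, 47, 55, 63]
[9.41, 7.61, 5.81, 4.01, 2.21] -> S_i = 9.41 + -1.80*i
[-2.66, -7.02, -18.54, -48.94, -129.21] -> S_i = -2.66*2.64^i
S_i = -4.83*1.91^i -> [-4.83, -9.23, -17.62, -33.65, -64.28]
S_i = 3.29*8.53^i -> [3.29, 28.06, 239.38, 2041.94, 17417.75]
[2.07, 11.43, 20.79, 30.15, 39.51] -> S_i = 2.07 + 9.36*i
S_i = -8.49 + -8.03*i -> [-8.49, -16.52, -24.55, -32.58, -40.61]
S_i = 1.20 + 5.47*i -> [1.2, 6.67, 12.14, 17.61, 23.08]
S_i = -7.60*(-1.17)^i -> [-7.6, 8.89, -10.4, 12.17, -14.24]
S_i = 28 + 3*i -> [28, 31, 34, 37, 40]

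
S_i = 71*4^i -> [71, 284, 1136, 4544, 18176]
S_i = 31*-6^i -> [31, -186, 1116, -6696, 40176]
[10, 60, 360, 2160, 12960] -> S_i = 10*6^i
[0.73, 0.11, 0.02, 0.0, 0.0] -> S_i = 0.73*0.15^i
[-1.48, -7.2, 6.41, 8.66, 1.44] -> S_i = Random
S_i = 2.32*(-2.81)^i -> [2.32, -6.52, 18.32, -51.48, 144.65]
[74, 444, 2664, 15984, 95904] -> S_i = 74*6^i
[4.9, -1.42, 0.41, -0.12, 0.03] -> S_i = 4.90*(-0.29)^i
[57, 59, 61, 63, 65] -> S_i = 57 + 2*i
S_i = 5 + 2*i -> [5, 7, 9, 11, 13]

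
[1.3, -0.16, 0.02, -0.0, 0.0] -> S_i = 1.30*(-0.12)^i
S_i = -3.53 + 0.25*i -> [-3.53, -3.28, -3.03, -2.78, -2.53]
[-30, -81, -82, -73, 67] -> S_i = Random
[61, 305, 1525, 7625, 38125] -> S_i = 61*5^i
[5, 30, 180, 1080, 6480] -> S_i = 5*6^i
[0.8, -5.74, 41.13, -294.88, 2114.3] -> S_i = 0.80*(-7.17)^i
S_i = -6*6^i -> [-6, -36, -216, -1296, -7776]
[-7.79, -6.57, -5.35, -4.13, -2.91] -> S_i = -7.79 + 1.22*i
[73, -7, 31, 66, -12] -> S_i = Random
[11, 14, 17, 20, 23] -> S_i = 11 + 3*i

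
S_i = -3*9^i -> [-3, -27, -243, -2187, -19683]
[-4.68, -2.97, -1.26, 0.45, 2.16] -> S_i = -4.68 + 1.71*i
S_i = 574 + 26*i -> [574, 600, 626, 652, 678]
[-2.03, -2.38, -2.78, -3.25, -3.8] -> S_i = -2.03*1.17^i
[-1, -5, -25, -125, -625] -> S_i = -1*5^i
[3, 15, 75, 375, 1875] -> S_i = 3*5^i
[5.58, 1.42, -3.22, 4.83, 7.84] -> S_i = Random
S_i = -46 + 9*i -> [-46, -37, -28, -19, -10]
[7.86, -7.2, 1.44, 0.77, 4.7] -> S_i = Random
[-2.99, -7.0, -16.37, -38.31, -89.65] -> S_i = -2.99*2.34^i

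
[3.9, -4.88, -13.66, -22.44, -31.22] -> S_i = 3.90 + -8.78*i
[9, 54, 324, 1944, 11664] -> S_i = 9*6^i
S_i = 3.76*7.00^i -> [3.76, 26.32, 184.24, 1289.68, 9027.76]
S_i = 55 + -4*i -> [55, 51, 47, 43, 39]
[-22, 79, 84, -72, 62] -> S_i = Random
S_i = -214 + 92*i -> [-214, -122, -30, 62, 154]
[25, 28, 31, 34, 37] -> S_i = 25 + 3*i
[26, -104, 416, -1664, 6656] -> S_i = 26*-4^i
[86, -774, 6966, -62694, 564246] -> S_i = 86*-9^i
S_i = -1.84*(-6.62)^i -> [-1.84, 12.18, -80.64, 533.82, -3533.86]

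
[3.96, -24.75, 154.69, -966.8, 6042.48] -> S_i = 3.96*(-6.25)^i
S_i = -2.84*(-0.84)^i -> [-2.84, 2.39, -2.0, 1.68, -1.41]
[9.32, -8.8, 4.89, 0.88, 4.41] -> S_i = Random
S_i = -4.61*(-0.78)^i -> [-4.61, 3.6, -2.8, 2.19, -1.71]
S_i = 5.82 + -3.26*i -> [5.82, 2.56, -0.7, -3.96, -7.22]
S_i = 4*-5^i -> [4, -20, 100, -500, 2500]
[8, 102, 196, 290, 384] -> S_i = 8 + 94*i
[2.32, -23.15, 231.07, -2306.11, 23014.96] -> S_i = 2.32*(-9.98)^i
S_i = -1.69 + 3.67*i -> [-1.69, 1.98, 5.65, 9.32, 12.99]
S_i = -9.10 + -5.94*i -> [-9.1, -15.04, -20.98, -26.92, -32.86]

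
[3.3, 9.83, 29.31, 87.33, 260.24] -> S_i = 3.30*2.98^i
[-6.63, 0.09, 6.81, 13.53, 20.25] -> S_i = -6.63 + 6.72*i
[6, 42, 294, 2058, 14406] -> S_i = 6*7^i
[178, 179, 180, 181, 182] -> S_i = 178 + 1*i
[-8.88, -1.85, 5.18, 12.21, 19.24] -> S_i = -8.88 + 7.03*i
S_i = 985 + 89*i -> [985, 1074, 1163, 1252, 1341]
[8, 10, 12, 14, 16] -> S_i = 8 + 2*i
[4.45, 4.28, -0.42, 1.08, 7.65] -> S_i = Random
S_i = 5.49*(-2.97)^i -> [5.49, -16.31, 48.43, -143.83, 427.17]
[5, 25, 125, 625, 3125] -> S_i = 5*5^i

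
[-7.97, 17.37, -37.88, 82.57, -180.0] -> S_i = -7.97*(-2.18)^i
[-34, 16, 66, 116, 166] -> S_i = -34 + 50*i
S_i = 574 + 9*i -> [574, 583, 592, 601, 610]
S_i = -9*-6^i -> [-9, 54, -324, 1944, -11664]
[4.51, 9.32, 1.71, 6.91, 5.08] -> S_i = Random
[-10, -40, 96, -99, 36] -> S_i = Random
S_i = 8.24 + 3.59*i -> [8.24, 11.83, 15.42, 19.01, 22.6]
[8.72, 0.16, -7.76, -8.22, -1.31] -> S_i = Random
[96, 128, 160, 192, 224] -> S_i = 96 + 32*i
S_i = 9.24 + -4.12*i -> [9.24, 5.12, 1.0, -3.12, -7.24]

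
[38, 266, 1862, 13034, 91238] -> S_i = 38*7^i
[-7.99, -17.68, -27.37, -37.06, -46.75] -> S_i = -7.99 + -9.69*i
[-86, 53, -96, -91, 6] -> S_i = Random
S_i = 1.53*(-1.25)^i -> [1.53, -1.91, 2.39, -2.99, 3.74]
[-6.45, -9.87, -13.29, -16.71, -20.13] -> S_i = -6.45 + -3.42*i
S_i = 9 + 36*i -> [9, 45, 81, 117, 153]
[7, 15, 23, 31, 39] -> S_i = 7 + 8*i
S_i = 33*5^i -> [33, 165, 825, 4125, 20625]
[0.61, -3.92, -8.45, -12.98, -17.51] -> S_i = 0.61 + -4.53*i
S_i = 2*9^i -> [2, 18, 162, 1458, 13122]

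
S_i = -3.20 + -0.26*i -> [-3.2, -3.46, -3.72, -3.98, -4.24]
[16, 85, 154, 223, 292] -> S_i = 16 + 69*i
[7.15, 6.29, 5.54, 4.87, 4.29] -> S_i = 7.15*0.88^i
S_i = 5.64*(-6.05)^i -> [5.64, -34.12, 206.44, -1248.95, 7556.15]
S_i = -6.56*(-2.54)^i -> [-6.56, 16.66, -42.32, 107.5, -273.05]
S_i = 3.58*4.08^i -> [3.58, 14.61, 59.59, 243.14, 992.03]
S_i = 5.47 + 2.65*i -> [5.47, 8.12, 10.77, 13.42, 16.07]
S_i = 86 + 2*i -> [86, 88, 90, 92, 94]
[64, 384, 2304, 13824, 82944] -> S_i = 64*6^i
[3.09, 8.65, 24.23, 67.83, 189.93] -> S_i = 3.09*2.80^i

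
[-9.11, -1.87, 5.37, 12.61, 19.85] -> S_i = -9.11 + 7.24*i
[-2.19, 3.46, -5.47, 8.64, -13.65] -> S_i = -2.19*(-1.58)^i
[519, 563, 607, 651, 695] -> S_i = 519 + 44*i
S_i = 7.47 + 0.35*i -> [7.47, 7.82, 8.17, 8.52, 8.87]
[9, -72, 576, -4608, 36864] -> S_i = 9*-8^i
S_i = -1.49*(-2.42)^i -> [-1.49, 3.61, -8.73, 21.12, -51.1]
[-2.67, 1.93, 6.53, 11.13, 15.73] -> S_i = -2.67 + 4.60*i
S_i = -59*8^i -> [-59, -472, -3776, -30208, -241664]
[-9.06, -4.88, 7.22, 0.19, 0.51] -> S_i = Random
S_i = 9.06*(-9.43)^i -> [9.06, -85.44, 805.66, -7597.37, 71643.2]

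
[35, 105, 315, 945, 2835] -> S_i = 35*3^i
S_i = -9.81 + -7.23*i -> [-9.81, -17.04, -24.27, -31.5, -38.73]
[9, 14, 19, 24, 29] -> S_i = 9 + 5*i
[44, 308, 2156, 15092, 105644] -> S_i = 44*7^i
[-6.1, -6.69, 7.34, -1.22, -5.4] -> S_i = Random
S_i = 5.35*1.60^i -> [5.35, 8.56, 13.7, 21.91, 35.06]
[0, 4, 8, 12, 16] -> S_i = 0 + 4*i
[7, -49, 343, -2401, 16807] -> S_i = 7*-7^i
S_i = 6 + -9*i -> [6, -3, -12, -21, -30]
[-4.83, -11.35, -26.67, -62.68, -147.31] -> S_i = -4.83*2.35^i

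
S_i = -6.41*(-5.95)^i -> [-6.41, 38.14, -226.93, 1350.23, -8033.89]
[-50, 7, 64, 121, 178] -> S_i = -50 + 57*i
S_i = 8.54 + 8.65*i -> [8.54, 17.19, 25.84, 34.49, 43.14]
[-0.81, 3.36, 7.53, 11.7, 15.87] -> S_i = -0.81 + 4.17*i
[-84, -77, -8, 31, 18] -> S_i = Random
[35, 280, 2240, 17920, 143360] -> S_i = 35*8^i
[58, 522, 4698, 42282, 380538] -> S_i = 58*9^i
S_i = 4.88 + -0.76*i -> [4.88, 4.12, 3.36, 2.6, 1.84]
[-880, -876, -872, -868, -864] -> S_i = -880 + 4*i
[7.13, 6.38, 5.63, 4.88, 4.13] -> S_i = 7.13 + -0.75*i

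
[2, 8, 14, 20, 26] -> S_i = 2 + 6*i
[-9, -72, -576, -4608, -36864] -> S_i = -9*8^i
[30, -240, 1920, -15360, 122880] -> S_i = 30*-8^i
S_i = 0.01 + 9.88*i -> [0.01, 9.89, 19.77, 29.65, 39.53]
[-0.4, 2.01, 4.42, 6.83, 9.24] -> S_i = -0.40 + 2.41*i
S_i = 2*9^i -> [2, 18, 162, 1458, 13122]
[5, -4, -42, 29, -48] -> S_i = Random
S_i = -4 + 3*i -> [-4, -1, 2, 5, 8]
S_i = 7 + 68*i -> [7, 75, 143, 211, 279]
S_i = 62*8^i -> [62, 496, 3968, 31744, 253952]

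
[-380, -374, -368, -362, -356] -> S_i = -380 + 6*i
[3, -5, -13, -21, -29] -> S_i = 3 + -8*i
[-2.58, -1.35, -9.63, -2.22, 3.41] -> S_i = Random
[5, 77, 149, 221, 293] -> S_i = 5 + 72*i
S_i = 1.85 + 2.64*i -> [1.85, 4.49, 7.13, 9.77, 12.41]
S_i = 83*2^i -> [83, 166, 332, 664, 1328]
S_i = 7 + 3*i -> [7, 10, 13, 16, 19]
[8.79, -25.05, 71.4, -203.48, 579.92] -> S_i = 8.79*(-2.85)^i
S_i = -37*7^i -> [-37, -259, -1813, -12691, -88837]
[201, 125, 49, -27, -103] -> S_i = 201 + -76*i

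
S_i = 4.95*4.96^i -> [4.95, 24.55, 121.78, 604.02, 2995.93]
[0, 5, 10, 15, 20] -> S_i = 0 + 5*i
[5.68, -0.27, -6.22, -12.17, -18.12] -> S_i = 5.68 + -5.95*i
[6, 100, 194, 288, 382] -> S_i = 6 + 94*i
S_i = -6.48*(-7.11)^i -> [-6.48, 46.07, -327.58, 2329.08, -16559.74]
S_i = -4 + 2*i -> [-4, -2, 0, 2, 4]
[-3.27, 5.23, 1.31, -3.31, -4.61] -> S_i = Random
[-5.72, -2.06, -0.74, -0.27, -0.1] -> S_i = -5.72*0.36^i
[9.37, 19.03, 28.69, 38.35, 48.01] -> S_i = 9.37 + 9.66*i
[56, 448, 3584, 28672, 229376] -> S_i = 56*8^i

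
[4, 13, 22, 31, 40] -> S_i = 4 + 9*i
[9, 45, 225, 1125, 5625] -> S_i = 9*5^i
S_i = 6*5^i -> [6, 30, 150, 750, 3750]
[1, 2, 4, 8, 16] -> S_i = 1*2^i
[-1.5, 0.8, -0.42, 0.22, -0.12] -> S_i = -1.50*(-0.53)^i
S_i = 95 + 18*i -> [95, 113, 131, 149, 167]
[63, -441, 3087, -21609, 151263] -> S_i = 63*-7^i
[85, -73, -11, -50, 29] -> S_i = Random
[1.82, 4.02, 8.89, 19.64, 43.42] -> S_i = 1.82*2.21^i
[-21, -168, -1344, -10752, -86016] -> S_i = -21*8^i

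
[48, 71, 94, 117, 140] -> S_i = 48 + 23*i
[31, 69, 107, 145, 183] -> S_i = 31 + 38*i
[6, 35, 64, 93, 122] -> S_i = 6 + 29*i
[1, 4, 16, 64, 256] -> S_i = 1*4^i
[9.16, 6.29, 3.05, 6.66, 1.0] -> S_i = Random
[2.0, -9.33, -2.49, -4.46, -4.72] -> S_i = Random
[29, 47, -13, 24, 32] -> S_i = Random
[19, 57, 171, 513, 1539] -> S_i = 19*3^i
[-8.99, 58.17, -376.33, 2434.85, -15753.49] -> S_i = -8.99*(-6.47)^i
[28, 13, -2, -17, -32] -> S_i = 28 + -15*i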